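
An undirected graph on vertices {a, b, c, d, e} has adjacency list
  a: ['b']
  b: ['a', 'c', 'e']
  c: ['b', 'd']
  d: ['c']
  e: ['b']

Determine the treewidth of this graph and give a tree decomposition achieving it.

Every bag has size at most 2, so the width is 2 − 1 = 1 and tw(G) ≤ 1. Since G has at least one edge (e.g. d–c), it is not an edgeless graph, so tw(G) ≥ 1. The upper and lower bounds meet at 1, so that is the treewidth.

Treewidth 1.
One such decomposition:
Bags: B1 = {c, d}  B2 = {b, c}  B3 = {b, e}  B4 = {a, b}
Tree: B1–B2, B2–B3, B3–B4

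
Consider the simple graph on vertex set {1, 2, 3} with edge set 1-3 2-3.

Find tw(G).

1

A width-1 tree decomposition is:
Bags: B1 = {1, 3}  B2 = {2, 3}
Tree: B1–B2
Every bag has size at most 2, so the width is 2 − 1 = 1 and tw(G) ≤ 1. G has an edge, so its treewidth is at least 1. The upper and lower bounds meet at 1, so that is the treewidth.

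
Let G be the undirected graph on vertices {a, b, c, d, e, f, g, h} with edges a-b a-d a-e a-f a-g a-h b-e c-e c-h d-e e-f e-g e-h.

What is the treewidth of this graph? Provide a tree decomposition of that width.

Treewidth 2.
One optimal decomposition is:
Bags: B1 = {a, e, h}  B2 = {c, e, h}  B3 = {a, d, e}  B4 = {a, e, g}  B5 = {a, e, f}  B6 = {a, b, e}
Tree: B1–B2, B1–B3, B3–B4, B4–B5, B4–B6

Each bag holds 3 vertices, so the decomposition has width 2, which upper-bounds the treewidth. Conversely, {c, e, h} is a clique of size 3, and the vertices of any clique must share a bag in every tree decomposition; so some bag has ≥ 3 vertices and tw(G) ≥ 2. Therefore the treewidth is 2.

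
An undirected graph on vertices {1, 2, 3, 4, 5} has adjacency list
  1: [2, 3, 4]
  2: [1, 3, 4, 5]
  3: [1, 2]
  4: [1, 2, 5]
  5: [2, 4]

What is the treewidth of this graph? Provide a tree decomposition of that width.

Treewidth 2.
Bags: B1 = {1, 2, 4}  B2 = {2, 4, 5}  B3 = {1, 2, 3}
Tree: B1–B2, B1–B3

Each bag holds 3 vertices, so the decomposition has width 2, which upper-bounds the treewidth. Conversely, {1, 2, 3} is a clique of size 3, and the vertices of any clique must share a bag in every tree decomposition; so some bag has ≥ 3 vertices and tw(G) ≥ 2. Hence tw(G) = 2 exactly.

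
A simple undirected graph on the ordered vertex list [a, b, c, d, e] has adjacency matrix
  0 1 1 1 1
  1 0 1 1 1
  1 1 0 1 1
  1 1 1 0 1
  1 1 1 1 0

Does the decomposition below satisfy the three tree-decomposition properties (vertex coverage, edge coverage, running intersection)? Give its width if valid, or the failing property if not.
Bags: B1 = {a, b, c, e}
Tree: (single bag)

No — vertex d appears in no bag.

A tree decomposition must satisfy three properties: every vertex lies in some bag; for every edge, both endpoints lie together in some bag; and for every vertex, the bags containing it form a connected subtree. Here vertex d appears in no bag, so the decomposition is invalid.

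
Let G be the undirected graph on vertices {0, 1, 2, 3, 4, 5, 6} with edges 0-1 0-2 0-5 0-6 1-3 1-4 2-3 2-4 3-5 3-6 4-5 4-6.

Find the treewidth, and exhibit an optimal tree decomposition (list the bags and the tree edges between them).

Treewidth 3.
Bags: B1 = {0, 2, 3, 4}  B2 = {0, 3, 4, 6}  B3 = {0, 1, 3, 4}  B4 = {0, 3, 4, 5}
Tree: B1–B2, B2–B3, B3–B4

Every bag has size at most 4, so the width is 4 − 1 = 3 and tw(G) ≤ 3. For the lower bound: the 4 vertex sets {2,3}, {4,6}, {0}, {1} are disjoint, each induces a connected subgraph, and every pair is joined by at least one edge of G. Contracting each set to a single vertex therefore yields K_{4} as a minor, and since treewidth is minor-monotone, tw(G) ≥ tw(K_{4}) = 3. Combining the bounds, tw(G) = 3.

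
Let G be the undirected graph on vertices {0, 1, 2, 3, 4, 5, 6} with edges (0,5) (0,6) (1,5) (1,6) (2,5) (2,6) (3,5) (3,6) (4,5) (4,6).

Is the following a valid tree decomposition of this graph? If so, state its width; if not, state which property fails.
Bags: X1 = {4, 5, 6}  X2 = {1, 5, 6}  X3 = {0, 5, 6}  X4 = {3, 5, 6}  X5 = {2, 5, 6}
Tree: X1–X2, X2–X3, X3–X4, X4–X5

Yes; width 2.

Every vertex of G appears in some bag (union = {0, 1, 2, 3, 4, 5, 6}); every edge is covered by a bag; and for each vertex v the set of bags containing v is connected in the bag tree. The decomposition is therefore valid. The largest bag has 3 vertices, so the width is 2.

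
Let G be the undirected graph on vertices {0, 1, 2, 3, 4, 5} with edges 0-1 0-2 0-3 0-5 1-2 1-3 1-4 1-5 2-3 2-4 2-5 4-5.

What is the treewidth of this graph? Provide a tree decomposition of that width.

Each bag holds 4 vertices, so the decomposition has width 3, which upper-bounds the treewidth. For the lower bound, the 4 vertices {0, 1, 2, 3} are pairwise adjacent, and any tree decomposition puts a clique entirely inside one bag — forcing width ≥ 3. The upper and lower bounds meet at 3, so that is the treewidth.

Treewidth 3.
Bags: B1 = {0, 1, 2, 3}  B2 = {0, 1, 2, 5}  B3 = {1, 2, 4, 5}
Tree: B1–B2, B2–B3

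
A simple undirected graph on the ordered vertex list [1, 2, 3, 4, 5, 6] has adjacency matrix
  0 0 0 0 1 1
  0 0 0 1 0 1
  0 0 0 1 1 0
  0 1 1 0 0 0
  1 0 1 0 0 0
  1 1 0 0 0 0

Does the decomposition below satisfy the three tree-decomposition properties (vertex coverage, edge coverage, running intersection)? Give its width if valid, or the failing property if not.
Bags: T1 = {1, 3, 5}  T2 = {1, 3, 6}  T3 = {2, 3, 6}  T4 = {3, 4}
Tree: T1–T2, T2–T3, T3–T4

A tree decomposition must satisfy three properties: every vertex lies in some bag; for every edge, both endpoints lie together in some bag; and for every vertex, the bags containing it form a connected subtree. Here edge (2,4) lies in no bag, so the decomposition is invalid.

No — edge (2,4) lies in no bag.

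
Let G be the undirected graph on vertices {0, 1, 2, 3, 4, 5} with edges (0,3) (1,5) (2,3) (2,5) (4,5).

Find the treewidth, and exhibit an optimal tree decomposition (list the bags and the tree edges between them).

Each bag holds 2 vertices, so the decomposition has width 1, which upper-bounds the treewidth. G has an edge, so its treewidth is at least 1. Therefore the treewidth is 1.

Treewidth 1.
Bags: B1 = {2, 5}  B2 = {4, 5}  B3 = {1, 5}  B4 = {2, 3}  B5 = {0, 3}
Tree: B1–B2, B2–B3, B1–B4, B4–B5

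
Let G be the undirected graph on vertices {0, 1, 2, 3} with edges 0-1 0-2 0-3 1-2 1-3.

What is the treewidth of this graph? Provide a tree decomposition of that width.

Every bag has size at most 3, so the width is 3 − 1 = 2 and tw(G) ≤ 2. Conversely, {0, 1, 2} is a clique of size 3, and the vertices of any clique must share a bag in every tree decomposition; so some bag has ≥ 3 vertices and tw(G) ≥ 2. Therefore the treewidth is 2.

Treewidth 2.
One optimal decomposition is:
Bags: B1 = {0, 1, 3}  B2 = {0, 1, 2}
Tree: B1–B2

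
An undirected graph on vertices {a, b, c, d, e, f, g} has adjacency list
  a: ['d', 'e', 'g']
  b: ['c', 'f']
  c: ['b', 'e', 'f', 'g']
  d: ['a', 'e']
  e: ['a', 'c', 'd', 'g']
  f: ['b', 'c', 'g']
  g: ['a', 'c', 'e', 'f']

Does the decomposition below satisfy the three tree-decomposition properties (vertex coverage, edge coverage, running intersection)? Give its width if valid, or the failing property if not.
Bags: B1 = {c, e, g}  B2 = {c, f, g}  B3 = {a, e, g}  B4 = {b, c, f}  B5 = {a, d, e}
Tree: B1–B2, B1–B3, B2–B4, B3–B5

Checking the three conditions: (i) the bags cover all of {a, b, c, d, e, f, g}; (ii) for each edge, some bag contains both endpoints; (iii) the bags containing any fixed vertex form a subtree. All hold, so the decomposition is valid with width 3 − 1 = 2.

Yes; width 2.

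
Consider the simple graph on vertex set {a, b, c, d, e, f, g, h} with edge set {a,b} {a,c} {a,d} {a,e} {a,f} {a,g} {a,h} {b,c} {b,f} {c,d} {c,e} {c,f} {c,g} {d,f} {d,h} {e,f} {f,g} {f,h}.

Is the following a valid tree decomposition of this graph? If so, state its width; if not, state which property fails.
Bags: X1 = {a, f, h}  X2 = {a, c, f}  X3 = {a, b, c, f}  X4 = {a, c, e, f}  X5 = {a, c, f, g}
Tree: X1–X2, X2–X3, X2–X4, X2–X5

A tree decomposition must satisfy three properties: every vertex lies in some bag; for every edge, both endpoints lie together in some bag; and for every vertex, the bags containing it form a connected subtree. Here vertex d appears in no bag, so the decomposition is invalid.

No — vertex d appears in no bag.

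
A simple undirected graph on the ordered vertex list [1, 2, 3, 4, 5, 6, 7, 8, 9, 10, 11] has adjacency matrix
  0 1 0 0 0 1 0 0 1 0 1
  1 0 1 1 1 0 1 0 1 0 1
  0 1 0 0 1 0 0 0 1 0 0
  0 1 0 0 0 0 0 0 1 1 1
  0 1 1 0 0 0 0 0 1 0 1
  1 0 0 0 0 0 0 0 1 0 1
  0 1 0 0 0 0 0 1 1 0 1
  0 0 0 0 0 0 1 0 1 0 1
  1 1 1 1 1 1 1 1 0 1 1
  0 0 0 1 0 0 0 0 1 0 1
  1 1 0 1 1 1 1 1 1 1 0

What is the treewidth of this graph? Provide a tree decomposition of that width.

Every bag has size at most 4, so the width is 4 − 1 = 3 and tw(G) ≤ 3. For the lower bound, the 4 vertices {7, 8, 9, 11} are pairwise adjacent, and any tree decomposition puts a clique entirely inside one bag — forcing width ≥ 3. Therefore the treewidth is 3.

Treewidth 3.
Bags: B1 = {2, 4, 9, 11}  B2 = {2, 5, 9, 11}  B3 = {2, 3, 5, 9}  B4 = {1, 2, 9, 11}  B5 = {2, 7, 9, 11}  B6 = {1, 6, 9, 11}  B7 = {4, 9, 10, 11}  B8 = {7, 8, 9, 11}
Tree: B1–B2, B2–B3, B1–B4, B1–B5, B4–B6, B1–B7, B5–B8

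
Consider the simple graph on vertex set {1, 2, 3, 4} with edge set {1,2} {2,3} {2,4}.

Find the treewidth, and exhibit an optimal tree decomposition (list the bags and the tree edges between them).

The largest bag has 2 vertices, giving width 1; this decomposition certifies tw(G) ≤ 1. Since G has at least one edge (e.g. 3–2), it is not an edgeless graph, so tw(G) ≥ 1. Hence tw(G) = 1 exactly.

Treewidth 1.
One such decomposition:
Bags: B1 = {2, 3}  B2 = {1, 2}  B3 = {2, 4}
Tree: B1–B2, B2–B3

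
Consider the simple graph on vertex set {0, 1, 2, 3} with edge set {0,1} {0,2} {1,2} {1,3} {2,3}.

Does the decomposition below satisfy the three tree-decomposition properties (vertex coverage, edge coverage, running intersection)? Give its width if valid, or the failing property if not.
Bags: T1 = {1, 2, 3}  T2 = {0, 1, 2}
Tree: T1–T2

Vertex coverage: the bags together contain {0, 1, 2, 3}, the full vertex set. Edge coverage: each edge of G has both endpoints in at least one bag. Running intersection: for every vertex, the bags containing it form a connected subtree. All three properties hold, so this is a valid tree decomposition of width max|bag| − 1 = 2, and hence tw(G) ≤ 2.

Yes; width 2.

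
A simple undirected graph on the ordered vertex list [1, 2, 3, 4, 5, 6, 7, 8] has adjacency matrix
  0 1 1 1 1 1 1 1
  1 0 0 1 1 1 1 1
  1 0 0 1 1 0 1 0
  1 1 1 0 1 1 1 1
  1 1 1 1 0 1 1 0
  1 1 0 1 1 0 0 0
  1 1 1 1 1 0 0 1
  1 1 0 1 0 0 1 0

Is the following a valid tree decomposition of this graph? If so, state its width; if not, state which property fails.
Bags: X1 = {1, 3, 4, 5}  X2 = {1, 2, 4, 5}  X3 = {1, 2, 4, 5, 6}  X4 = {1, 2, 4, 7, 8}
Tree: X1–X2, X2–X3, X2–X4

No — edge (7,3) lies in no bag.

A tree decomposition must satisfy three properties: every vertex lies in some bag; for every edge, both endpoints lie together in some bag; and for every vertex, the bags containing it form a connected subtree. Here edge (7,3) lies in no bag, so the decomposition is invalid.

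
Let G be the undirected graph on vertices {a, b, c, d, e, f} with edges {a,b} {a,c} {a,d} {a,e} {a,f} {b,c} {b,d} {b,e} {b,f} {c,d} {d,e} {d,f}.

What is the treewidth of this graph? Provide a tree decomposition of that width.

Treewidth 3.
Bags: B1 = {a, b, d, f}  B2 = {a, b, c, d}  B3 = {a, b, d, e}
Tree: B1–B2, B1–B3

Every bag has size at most 4, so the width is 4 − 1 = 3 and tw(G) ≤ 3. On the other hand G contains the 4-clique {a, b, d, e}. A clique must lie in a single bag of any decomposition, so no decomposition can have width below 3. The upper and lower bounds meet at 3, so that is the treewidth.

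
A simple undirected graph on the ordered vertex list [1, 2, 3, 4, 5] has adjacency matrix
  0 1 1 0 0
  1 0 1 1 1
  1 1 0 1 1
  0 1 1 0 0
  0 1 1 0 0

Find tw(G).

A width-2 tree decomposition is:
Bags: B1 = {1, 2, 3}  B2 = {2, 3, 5}  B3 = {2, 3, 4}
Tree: B1–B2, B2–B3
The largest bag has 3 vertices, giving width 2; this decomposition certifies tw(G) ≤ 2. On the other hand G contains the 3-clique {1, 2, 3}. A clique must lie in a single bag of any decomposition, so no decomposition can have width below 2. The upper and lower bounds meet at 2, so that is the treewidth.

2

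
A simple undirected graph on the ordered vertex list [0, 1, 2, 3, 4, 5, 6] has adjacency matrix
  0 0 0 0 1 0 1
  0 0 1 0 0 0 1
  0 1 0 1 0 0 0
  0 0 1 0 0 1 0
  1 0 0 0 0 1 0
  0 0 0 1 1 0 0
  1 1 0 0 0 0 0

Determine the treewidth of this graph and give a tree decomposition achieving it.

Every bag has size at most 3, so the width is 3 − 1 = 2 and tw(G) ≤ 2. Since 6–0–4–5–3–2–1–6 is a cycle in G, G is not acyclic. Forests are exactly the graphs of treewidth ≤ 1, so tw(G) ≥ 2. Hence tw(G) = 2 exactly.

Treewidth 2.
One optimal decomposition is:
Bags: B1 = {0, 4, 6}  B2 = {4, 5, 6}  B3 = {3, 5, 6}  B4 = {2, 3, 6}  B5 = {1, 2, 6}
Tree: B1–B2, B2–B3, B3–B4, B4–B5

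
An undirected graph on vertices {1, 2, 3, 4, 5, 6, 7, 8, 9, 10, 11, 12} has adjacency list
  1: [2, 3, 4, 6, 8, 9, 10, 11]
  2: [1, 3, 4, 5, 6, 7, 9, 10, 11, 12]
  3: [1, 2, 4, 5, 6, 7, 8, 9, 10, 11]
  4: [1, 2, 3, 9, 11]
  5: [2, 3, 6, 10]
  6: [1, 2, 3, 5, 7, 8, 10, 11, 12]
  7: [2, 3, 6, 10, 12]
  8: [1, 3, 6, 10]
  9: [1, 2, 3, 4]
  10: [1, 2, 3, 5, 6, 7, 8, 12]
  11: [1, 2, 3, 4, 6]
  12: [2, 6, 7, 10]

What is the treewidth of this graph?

A width-4 tree decomposition is:
Bags: B1 = {1, 2, 3, 6, 11}  B2 = {1, 2, 3, 6, 10}  B3 = {1, 2, 3, 4, 11}  B4 = {1, 2, 3, 4, 9}  B5 = {1, 3, 6, 8, 10}  B6 = {2, 3, 6, 7, 10}  B7 = {2, 3, 5, 6, 10}  B8 = {2, 6, 7, 10, 12}
Tree: B1–B2, B1–B3, B3–B4, B2–B5, B2–B6, B6–B7, B6–B8
Each bag holds 5 vertices, so the decomposition has width 4, which upper-bounds the treewidth. Conversely, {1, 3, 6, 8, 10} is a clique of size 5, and the vertices of any clique must share a bag in every tree decomposition; so some bag has ≥ 5 vertices and tw(G) ≥ 4. Combining the bounds, tw(G) = 4.

4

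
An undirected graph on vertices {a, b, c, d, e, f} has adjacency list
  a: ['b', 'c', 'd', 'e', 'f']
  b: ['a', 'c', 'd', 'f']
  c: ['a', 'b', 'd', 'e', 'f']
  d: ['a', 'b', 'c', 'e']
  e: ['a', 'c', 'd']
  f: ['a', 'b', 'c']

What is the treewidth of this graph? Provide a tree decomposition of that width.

Treewidth 3.
Bags: B1 = {a, c, d, e}  B2 = {a, b, c, d}  B3 = {a, b, c, f}
Tree: B1–B2, B2–B3

Each bag holds 4 vertices, so the decomposition has width 3, which upper-bounds the treewidth. On the other hand G contains the 4-clique {a, c, d, e}. A clique must lie in a single bag of any decomposition, so no decomposition can have width below 3. The upper and lower bounds meet at 3, so that is the treewidth.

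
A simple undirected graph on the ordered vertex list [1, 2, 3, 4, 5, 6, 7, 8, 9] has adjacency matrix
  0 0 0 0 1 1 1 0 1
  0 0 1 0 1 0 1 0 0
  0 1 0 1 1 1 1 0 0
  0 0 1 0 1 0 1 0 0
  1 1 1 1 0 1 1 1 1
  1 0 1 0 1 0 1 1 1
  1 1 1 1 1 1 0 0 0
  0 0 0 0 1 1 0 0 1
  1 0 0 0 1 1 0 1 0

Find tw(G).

A width-3 tree decomposition is:
Bags: B1 = {1, 5, 6, 9}  B2 = {5, 6, 8, 9}  B3 = {1, 5, 6, 7}  B4 = {3, 5, 6, 7}  B5 = {2, 3, 5, 7}  B6 = {3, 4, 5, 7}
Tree: B1–B2, B1–B3, B3–B4, B4–B5, B4–B6
Every bag has size at most 4, so the width is 4 − 1 = 3 and tw(G) ≤ 3. On the other hand G contains the 4-clique {2, 3, 5, 7}. A clique must lie in a single bag of any decomposition, so no decomposition can have width below 3. Hence tw(G) = 3 exactly.

3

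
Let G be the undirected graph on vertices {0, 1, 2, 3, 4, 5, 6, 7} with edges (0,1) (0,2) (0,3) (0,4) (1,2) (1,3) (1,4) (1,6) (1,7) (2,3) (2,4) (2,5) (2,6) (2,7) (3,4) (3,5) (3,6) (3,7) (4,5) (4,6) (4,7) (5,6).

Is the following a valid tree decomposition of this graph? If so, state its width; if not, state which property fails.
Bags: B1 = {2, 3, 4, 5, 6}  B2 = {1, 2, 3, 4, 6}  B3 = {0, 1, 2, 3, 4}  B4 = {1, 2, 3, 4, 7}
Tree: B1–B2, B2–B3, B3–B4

Checking the three conditions: (i) the bags cover all of {0, 1, 2, 3, 4, 5, 6, 7}; (ii) for each edge, some bag contains both endpoints; (iii) the bags containing any fixed vertex form a subtree. All hold, so the decomposition is valid with width 5 − 1 = 4.

Yes; width 4.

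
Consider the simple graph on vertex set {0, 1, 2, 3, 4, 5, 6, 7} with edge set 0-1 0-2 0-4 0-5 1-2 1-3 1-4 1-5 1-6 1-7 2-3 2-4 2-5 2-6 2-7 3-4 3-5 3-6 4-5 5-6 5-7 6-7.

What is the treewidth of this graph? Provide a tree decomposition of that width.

Treewidth 4.
One optimal decomposition is:
Bags: B1 = {1, 2, 5, 6, 7}  B2 = {1, 2, 3, 5, 6}  B3 = {1, 2, 3, 4, 5}  B4 = {0, 1, 2, 4, 5}
Tree: B1–B2, B2–B3, B3–B4

The largest bag has 5 vertices, giving width 4; this decomposition certifies tw(G) ≤ 4. On the other hand G contains the 5-clique {0, 1, 2, 4, 5}. A clique must lie in a single bag of any decomposition, so no decomposition can have width below 4. Combining the bounds, tw(G) = 4.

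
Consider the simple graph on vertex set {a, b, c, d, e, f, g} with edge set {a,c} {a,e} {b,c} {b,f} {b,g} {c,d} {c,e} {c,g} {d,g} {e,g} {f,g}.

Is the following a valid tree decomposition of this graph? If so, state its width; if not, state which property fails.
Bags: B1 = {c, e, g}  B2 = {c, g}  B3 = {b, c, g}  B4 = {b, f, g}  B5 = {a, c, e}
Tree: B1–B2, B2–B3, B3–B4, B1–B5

A tree decomposition must satisfy three properties: every vertex lies in some bag; for every edge, both endpoints lie together in some bag; and for every vertex, the bags containing it form a connected subtree. Here vertex d appears in no bag, so the decomposition is invalid.

No — vertex d appears in no bag.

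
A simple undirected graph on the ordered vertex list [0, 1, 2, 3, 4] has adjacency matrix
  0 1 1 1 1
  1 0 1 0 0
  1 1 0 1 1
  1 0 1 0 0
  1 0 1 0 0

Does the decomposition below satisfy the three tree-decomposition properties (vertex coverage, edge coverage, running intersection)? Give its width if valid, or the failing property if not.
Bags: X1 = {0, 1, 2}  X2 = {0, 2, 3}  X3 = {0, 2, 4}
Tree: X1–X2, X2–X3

Yes; width 2.

Every vertex of G appears in some bag (union = {0, 1, 2, 3, 4}); every edge is covered by a bag; and for each vertex v the set of bags containing v is connected in the bag tree. The decomposition is therefore valid. The largest bag has 3 vertices, so the width is 2.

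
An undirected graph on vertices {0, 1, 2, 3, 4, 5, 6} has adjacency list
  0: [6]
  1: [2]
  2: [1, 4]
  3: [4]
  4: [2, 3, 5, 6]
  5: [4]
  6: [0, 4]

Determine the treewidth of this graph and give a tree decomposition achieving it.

Every bag has size at most 2, so the width is 2 − 1 = 1 and tw(G) ≤ 1. Since G has at least one edge (e.g. 4–2), it is not an edgeless graph, so tw(G) ≥ 1. The upper and lower bounds meet at 1, so that is the treewidth.

Treewidth 1.
One such decomposition:
Bags: B1 = {2, 4}  B2 = {3, 4}  B3 = {1, 2}  B4 = {4, 5}  B5 = {4, 6}  B6 = {0, 6}
Tree: B1–B2, B1–B3, B2–B4, B1–B5, B5–B6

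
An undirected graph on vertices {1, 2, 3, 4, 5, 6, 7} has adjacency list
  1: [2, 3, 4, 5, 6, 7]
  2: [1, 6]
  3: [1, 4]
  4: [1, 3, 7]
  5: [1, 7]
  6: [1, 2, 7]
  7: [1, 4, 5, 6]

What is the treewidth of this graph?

2

A width-2 tree decomposition is:
Bags: B1 = {1, 6, 7}  B2 = {1, 4, 7}  B3 = {1, 5, 7}  B4 = {1, 2, 6}  B5 = {1, 3, 4}
Tree: B1–B2, B1–B3, B1–B4, B2–B5
The largest bag has 3 vertices, giving width 2; this decomposition certifies tw(G) ≤ 2. Conversely, {1, 2, 6} is a clique of size 3, and the vertices of any clique must share a bag in every tree decomposition; so some bag has ≥ 3 vertices and tw(G) ≥ 2. Therefore the treewidth is 2.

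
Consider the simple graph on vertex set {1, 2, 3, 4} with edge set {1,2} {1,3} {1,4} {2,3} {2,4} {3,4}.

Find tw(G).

3

A width-3 tree decomposition is:
Bags: B1 = {1, 2, 3, 4}
Tree: (single bag)
With just one bag of size 4, the width is 4 − 1 = 3, so tw(G) ≤ 3. Conversely, {1, 2, 3, 4} is a clique of size 4, and the vertices of any clique must share a bag in every tree decomposition; so some bag has ≥ 4 vertices and tw(G) ≥ 3. Therefore the treewidth is 3.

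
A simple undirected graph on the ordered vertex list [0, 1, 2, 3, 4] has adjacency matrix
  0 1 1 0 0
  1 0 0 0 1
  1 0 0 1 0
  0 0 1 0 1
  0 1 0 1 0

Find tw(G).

2

A width-2 tree decomposition is:
Bags: B1 = {2, 3, 4}  B2 = {1, 2, 4}  B3 = {0, 1, 2}
Tree: B1–B2, B2–B3
The largest bag has 3 vertices, giving width 2; this decomposition certifies tw(G) ≤ 2. The edges 2–3–4–1–0–2 form a cycle, so G is not a tree and its treewidth is at least 2. The upper and lower bounds meet at 2, so that is the treewidth.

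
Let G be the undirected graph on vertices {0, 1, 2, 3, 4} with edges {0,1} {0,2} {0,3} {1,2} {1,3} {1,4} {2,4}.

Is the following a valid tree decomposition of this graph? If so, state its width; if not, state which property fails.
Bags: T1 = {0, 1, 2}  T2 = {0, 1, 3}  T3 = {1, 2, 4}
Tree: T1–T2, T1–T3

Checking the three conditions: (i) the bags cover all of {0, 1, 2, 3, 4}; (ii) for each edge, some bag contains both endpoints; (iii) the bags containing any fixed vertex form a subtree. All hold, so the decomposition is valid with width 3 − 1 = 2.

Yes; width 2.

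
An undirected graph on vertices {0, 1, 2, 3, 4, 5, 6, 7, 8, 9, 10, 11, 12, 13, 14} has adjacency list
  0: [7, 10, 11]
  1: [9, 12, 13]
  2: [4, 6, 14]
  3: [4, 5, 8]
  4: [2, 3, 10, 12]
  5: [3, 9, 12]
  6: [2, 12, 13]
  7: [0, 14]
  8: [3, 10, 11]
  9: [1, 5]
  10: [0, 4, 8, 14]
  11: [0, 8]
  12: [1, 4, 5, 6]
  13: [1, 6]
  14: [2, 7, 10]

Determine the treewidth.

A width-3 tree decomposition is:
Bags: B1 = {1, 5, 9, 13}  B2 = {1, 5, 12, 13}  B3 = {5, 6, 12, 13}  B4 = {3, 5, 6, 12}  B5 = {3, 4, 6, 12}  B6 = {2, 3, 4, 6}  B7 = {2, 3, 4, 8}  B8 = {2, 4, 8, 10}  B9 = {2, 8, 10, 14}  B10 = {8, 10, 11, 14}  B11 = {0, 10, 11, 14}  B12 = {0, 7, 11, 14}
Tree: B1–B2, B2–B3, B3–B4, B4–B5, B5–B6, B6–B7, B7–B8, B8–B9, B9–B10, B10–B11, B11–B12
Every bag has size at most 4, so the width is 4 − 1 = 3 and tw(G) ≤ 3. For the lower bound: the 4 vertex sets {1,9,13}, {5}, {12}, {2,3,4,6} are disjoint, each induces a connected subgraph, and every pair is joined by at least one edge of G. Contracting each set to a single vertex therefore yields K_{4} as a minor, and since treewidth is minor-monotone, tw(G) ≥ tw(K_{4}) = 3. Combining the bounds, tw(G) = 3.

3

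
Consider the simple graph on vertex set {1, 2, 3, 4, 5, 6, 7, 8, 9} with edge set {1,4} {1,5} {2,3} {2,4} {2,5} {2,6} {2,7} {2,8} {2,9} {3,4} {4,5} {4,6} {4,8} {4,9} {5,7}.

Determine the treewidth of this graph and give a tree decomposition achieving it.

Treewidth 2.
One optimal decomposition is:
Bags: B1 = {2, 4, 5}  B2 = {2, 3, 4}  B3 = {1, 4, 5}  B4 = {2, 4, 9}  B5 = {2, 5, 7}  B6 = {2, 4, 8}  B7 = {2, 4, 6}
Tree: B1–B2, B1–B3, B2–B4, B1–B5, B1–B6, B6–B7

Each bag holds 3 vertices, so the decomposition has width 2, which upper-bounds the treewidth. On the other hand G contains the 3-clique {1, 4, 5}. A clique must lie in a single bag of any decomposition, so no decomposition can have width below 2. Therefore the treewidth is 2.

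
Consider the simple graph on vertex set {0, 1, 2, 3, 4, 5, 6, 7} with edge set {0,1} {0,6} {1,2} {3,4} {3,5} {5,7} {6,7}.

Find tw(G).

1

A width-1 tree decomposition is:
Bags: B1 = {3, 4}  B2 = {3, 5}  B3 = {5, 7}  B4 = {6, 7}  B5 = {0, 6}  B6 = {0, 1}  B7 = {1, 2}
Tree: B1–B2, B2–B3, B3–B4, B4–B5, B5–B6, B6–B7
Every bag has size at most 2, so the width is 2 − 1 = 1 and tw(G) ≤ 1. Any graph with an edge has treewidth ≥ 1, and G has the edge 4–3. Hence tw(G) = 1 exactly.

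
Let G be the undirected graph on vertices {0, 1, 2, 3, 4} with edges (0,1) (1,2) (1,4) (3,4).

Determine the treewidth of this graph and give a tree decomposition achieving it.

Every bag has size at most 2, so the width is 2 − 1 = 1 and tw(G) ≤ 1. Since G has at least one edge (e.g. 4–1), it is not an edgeless graph, so tw(G) ≥ 1. The upper and lower bounds meet at 1, so that is the treewidth.

Treewidth 1.
One such decomposition:
Bags: B1 = {1, 4}  B2 = {1, 2}  B3 = {0, 1}  B4 = {3, 4}
Tree: B1–B2, B2–B3, B1–B4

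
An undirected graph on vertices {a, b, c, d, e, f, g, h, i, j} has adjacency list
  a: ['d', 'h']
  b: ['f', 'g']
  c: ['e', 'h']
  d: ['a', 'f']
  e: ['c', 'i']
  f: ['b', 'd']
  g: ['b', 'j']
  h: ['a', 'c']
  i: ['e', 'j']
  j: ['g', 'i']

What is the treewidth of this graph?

2

A width-2 tree decomposition is:
Bags: B1 = {a, d, f}  B2 = {a, b, f}  B3 = {a, b, g}  B4 = {a, g, j}  B5 = {a, i, j}  B6 = {a, e, i}  B7 = {a, c, e}  B8 = {a, c, h}
Tree: B1–B2, B2–B3, B3–B4, B4–B5, B5–B6, B6–B7, B7–B8
Each bag holds 3 vertices, so the decomposition has width 2, which upper-bounds the treewidth. Since a–d–f–b–g–j–i–e–c–h–a is a cycle in G, G is not acyclic. Forests are exactly the graphs of treewidth ≤ 1, so tw(G) ≥ 2. Hence tw(G) = 2 exactly.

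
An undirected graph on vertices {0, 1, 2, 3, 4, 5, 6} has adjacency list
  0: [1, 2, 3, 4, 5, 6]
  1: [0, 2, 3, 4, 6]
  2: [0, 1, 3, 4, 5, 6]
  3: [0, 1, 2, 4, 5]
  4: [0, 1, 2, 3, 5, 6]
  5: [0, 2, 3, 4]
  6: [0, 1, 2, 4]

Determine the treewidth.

A width-4 tree decomposition is:
Bags: B1 = {0, 1, 2, 4, 6}  B2 = {0, 1, 2, 3, 4}  B3 = {0, 2, 3, 4, 5}
Tree: B1–B2, B2–B3
Every bag has size at most 5, so the width is 5 − 1 = 4 and tw(G) ≤ 4. Conversely, {0, 1, 2, 3, 4} is a clique of size 5, and the vertices of any clique must share a bag in every tree decomposition; so some bag has ≥ 5 vertices and tw(G) ≥ 4. Therefore the treewidth is 4.

4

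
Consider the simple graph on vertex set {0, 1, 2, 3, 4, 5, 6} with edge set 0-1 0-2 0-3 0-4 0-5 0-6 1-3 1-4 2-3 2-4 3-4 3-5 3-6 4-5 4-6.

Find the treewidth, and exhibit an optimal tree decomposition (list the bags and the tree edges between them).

The largest bag has 4 vertices, giving width 3; this decomposition certifies tw(G) ≤ 3. On the other hand G contains the 4-clique {0, 1, 3, 4}. A clique must lie in a single bag of any decomposition, so no decomposition can have width below 3. Therefore the treewidth is 3.

Treewidth 3.
Bags: B1 = {0, 3, 4, 5}  B2 = {0, 3, 4, 6}  B3 = {0, 1, 3, 4}  B4 = {0, 2, 3, 4}
Tree: B1–B2, B2–B3, B1–B4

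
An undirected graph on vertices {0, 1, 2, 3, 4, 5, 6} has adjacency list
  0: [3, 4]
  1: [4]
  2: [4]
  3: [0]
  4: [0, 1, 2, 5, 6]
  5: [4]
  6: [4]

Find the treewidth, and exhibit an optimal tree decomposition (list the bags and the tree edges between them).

Treewidth 1.
One such decomposition:
Bags: B1 = {0, 4}  B2 = {0, 3}  B3 = {4, 5}  B4 = {2, 4}  B5 = {4, 6}  B6 = {1, 4}
Tree: B1–B2, B1–B3, B1–B4, B3–B5, B5–B6

Each bag holds 2 vertices, so the decomposition has width 1, which upper-bounds the treewidth. Since G has at least one edge (e.g. 0–4), it is not an edgeless graph, so tw(G) ≥ 1. The upper and lower bounds meet at 1, so that is the treewidth.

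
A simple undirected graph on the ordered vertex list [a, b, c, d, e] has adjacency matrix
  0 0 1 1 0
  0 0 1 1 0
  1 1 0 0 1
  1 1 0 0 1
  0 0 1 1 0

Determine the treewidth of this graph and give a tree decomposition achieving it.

Treewidth 2.
One such decomposition:
Bags: B1 = {b, c, d}  B2 = {c, d, e}  B3 = {a, c, d}
Tree: B1–B2, B2–B3

The largest bag has 3 vertices, giving width 2; this decomposition certifies tw(G) ≤ 2. The edges b–d–e–c–b form a cycle, so G is not a tree and its treewidth is at least 2. The upper and lower bounds meet at 2, so that is the treewidth.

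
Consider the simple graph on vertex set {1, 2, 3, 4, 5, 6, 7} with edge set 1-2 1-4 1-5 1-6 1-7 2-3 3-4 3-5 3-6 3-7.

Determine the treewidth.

A width-2 tree decomposition is:
Bags: B1 = {1, 3, 5}  B2 = {1, 3, 7}  B3 = {1, 3, 4}  B4 = {1, 2, 3}  B5 = {1, 3, 6}
Tree: B1–B2, B2–B3, B3–B4, B4–B5
Every bag has size at most 3, so the width is 3 − 1 = 2 and tw(G) ≤ 2. For the lower bound, G contains the cycle 1–5–3–7–1, so G is not a forest; only forests have treewidth ≤ 1, hence tw(G) ≥ 2. Hence tw(G) = 2 exactly.

2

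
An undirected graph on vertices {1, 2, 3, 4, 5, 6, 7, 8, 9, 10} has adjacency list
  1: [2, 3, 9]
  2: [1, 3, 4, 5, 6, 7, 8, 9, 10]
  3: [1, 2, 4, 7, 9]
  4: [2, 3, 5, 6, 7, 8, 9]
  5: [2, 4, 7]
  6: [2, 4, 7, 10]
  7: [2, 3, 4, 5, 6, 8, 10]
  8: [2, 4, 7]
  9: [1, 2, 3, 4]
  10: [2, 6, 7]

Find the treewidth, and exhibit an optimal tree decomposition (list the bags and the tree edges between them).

Every bag has size at most 4, so the width is 4 − 1 = 3 and tw(G) ≤ 3. Conversely, {1, 2, 3, 9} is a clique of size 4, and the vertices of any clique must share a bag in every tree decomposition; so some bag has ≥ 4 vertices and tw(G) ≥ 3. The upper and lower bounds meet at 3, so that is the treewidth.

Treewidth 3.
One such decomposition:
Bags: B1 = {2, 4, 6, 7}  B2 = {2, 4, 7, 8}  B3 = {2, 3, 4, 7}  B4 = {2, 4, 5, 7}  B5 = {2, 3, 4, 9}  B6 = {1, 2, 3, 9}  B7 = {2, 6, 7, 10}
Tree: B1–B2, B2–B3, B3–B4, B3–B5, B5–B6, B1–B7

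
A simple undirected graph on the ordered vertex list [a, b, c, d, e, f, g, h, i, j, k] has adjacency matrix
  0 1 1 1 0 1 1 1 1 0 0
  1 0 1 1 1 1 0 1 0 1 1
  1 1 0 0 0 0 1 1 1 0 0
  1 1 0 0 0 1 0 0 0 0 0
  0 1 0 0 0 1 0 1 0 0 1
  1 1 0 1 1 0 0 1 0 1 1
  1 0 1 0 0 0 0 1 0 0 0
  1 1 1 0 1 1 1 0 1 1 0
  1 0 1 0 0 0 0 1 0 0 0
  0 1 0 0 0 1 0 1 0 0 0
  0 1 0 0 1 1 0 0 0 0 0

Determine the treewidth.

3

A width-3 tree decomposition is:
Bags: B1 = {a, b, f, h}  B2 = {a, b, c, h}  B3 = {a, b, d, f}  B4 = {a, c, g, h}  B5 = {b, f, h, j}  B6 = {a, c, h, i}  B7 = {b, e, f, h}  B8 = {b, e, f, k}
Tree: B1–B2, B1–B3, B2–B4, B1–B5, B4–B6, B1–B7, B7–B8
Each bag holds 4 vertices, so the decomposition has width 3, which upper-bounds the treewidth. Conversely, {a, b, d, f} is a clique of size 4, and the vertices of any clique must share a bag in every tree decomposition; so some bag has ≥ 4 vertices and tw(G) ≥ 3. Combining the bounds, tw(G) = 3.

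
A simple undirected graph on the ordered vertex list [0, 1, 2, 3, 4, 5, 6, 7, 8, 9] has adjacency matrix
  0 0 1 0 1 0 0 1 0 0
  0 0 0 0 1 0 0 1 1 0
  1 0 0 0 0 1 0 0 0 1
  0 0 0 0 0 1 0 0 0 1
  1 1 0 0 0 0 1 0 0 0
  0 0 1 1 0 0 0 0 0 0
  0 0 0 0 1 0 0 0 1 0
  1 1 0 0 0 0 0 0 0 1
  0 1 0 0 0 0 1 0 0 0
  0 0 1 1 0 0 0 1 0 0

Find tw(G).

A width-2 tree decomposition is:
Bags: B1 = {1, 6, 8}  B2 = {1, 4, 6}  B3 = {1, 4, 7}  B4 = {0, 4, 7}  B5 = {0, 7, 9}  B6 = {0, 2, 9}  B7 = {2, 3, 9}  B8 = {2, 3, 5}
Tree: B1–B2, B2–B3, B3–B4, B4–B5, B5–B6, B6–B7, B7–B8
Every bag has size at most 3, so the width is 3 − 1 = 2 and tw(G) ≤ 2. Since 8–6–4–1–8 is a cycle in G, G is not acyclic. Forests are exactly the graphs of treewidth ≤ 1, so tw(G) ≥ 2. Hence tw(G) = 2 exactly.

2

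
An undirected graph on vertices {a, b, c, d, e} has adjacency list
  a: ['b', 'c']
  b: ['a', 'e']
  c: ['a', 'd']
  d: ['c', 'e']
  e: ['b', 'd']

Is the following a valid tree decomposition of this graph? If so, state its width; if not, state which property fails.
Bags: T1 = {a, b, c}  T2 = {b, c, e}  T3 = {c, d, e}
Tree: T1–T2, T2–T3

Checking the three conditions: (i) the bags cover all of {a, b, c, d, e}; (ii) for each edge, some bag contains both endpoints; (iii) the bags containing any fixed vertex form a subtree. All hold, so the decomposition is valid with width 3 − 1 = 2.

Yes; width 2.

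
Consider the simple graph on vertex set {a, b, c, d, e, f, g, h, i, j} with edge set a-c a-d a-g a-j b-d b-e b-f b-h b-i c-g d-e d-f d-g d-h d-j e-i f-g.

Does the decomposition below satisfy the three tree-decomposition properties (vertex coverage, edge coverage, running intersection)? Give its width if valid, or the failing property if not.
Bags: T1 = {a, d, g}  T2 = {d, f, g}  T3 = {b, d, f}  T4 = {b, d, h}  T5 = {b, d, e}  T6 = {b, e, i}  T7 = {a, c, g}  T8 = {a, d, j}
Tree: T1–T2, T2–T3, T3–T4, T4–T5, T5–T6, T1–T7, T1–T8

Every vertex of G appears in some bag (union = {a, b, c, d, e, f, g, h, i, j}); every edge is covered by a bag; and for each vertex v the set of bags containing v is connected in the bag tree. The decomposition is therefore valid. The largest bag has 3 vertices, so the width is 2.

Yes; width 2.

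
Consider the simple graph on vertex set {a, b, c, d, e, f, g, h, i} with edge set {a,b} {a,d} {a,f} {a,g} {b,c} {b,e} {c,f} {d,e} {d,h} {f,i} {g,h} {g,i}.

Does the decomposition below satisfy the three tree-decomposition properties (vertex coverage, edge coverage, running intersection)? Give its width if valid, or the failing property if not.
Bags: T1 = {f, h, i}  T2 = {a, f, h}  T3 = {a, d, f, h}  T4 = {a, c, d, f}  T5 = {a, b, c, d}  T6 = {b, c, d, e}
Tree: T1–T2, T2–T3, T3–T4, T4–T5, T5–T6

A tree decomposition must satisfy three properties: every vertex lies in some bag; for every edge, both endpoints lie together in some bag; and for every vertex, the bags containing it form a connected subtree. Here vertex g appears in no bag, so the decomposition is invalid.

No — vertex g appears in no bag.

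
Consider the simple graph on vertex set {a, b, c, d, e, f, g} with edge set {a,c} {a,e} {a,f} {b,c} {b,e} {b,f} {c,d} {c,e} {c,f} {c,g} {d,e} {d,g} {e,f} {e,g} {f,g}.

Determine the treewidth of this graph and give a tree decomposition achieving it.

Every bag has size at most 4, so the width is 4 − 1 = 3 and tw(G) ≤ 3. Conversely, {c, d, e, g} is a clique of size 4, and the vertices of any clique must share a bag in every tree decomposition; so some bag has ≥ 4 vertices and tw(G) ≥ 3. The upper and lower bounds meet at 3, so that is the treewidth.

Treewidth 3.
One optimal decomposition is:
Bags: B1 = {b, c, e, f}  B2 = {c, e, f, g}  B3 = {c, d, e, g}  B4 = {a, c, e, f}
Tree: B1–B2, B2–B3, B1–B4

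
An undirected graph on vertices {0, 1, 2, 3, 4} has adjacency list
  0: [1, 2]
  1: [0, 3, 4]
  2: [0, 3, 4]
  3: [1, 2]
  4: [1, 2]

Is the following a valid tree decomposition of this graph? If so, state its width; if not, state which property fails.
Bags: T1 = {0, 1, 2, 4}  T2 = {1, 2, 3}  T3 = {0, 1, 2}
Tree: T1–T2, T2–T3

A tree decomposition must satisfy three properties: every vertex lies in some bag; for every edge, both endpoints lie together in some bag; and for every vertex, the bags containing it form a connected subtree. Here bags containing vertex 0 are not connected in the tree, so the decomposition is invalid.

No — bags containing vertex 0 are not connected in the tree.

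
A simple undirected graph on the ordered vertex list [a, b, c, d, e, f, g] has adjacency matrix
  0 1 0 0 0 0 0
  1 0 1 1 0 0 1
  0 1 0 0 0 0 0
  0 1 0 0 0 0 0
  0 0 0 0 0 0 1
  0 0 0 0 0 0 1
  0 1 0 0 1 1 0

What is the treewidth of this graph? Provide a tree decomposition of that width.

Treewidth 1.
Bags: B1 = {b, g}  B2 = {e, g}  B3 = {b, d}  B4 = {a, b}  B5 = {b, c}  B6 = {f, g}
Tree: B1–B2, B1–B3, B1–B4, B4–B5, B1–B6

Each bag holds 2 vertices, so the decomposition has width 1, which upper-bounds the treewidth. Any graph with an edge has treewidth ≥ 1, and G has the edge g–b. Hence tw(G) = 1 exactly.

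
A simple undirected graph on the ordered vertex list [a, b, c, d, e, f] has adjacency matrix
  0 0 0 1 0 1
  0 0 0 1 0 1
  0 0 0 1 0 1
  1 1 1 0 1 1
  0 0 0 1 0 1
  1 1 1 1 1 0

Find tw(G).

A width-2 tree decomposition is:
Bags: B1 = {c, d, f}  B2 = {d, e, f}  B3 = {a, d, f}  B4 = {b, d, f}
Tree: B1–B2, B1–B3, B2–B4
Every bag has size at most 3, so the width is 3 − 1 = 2 and tw(G) ≤ 2. On the other hand G contains the 3-clique {d, e, f}. A clique must lie in a single bag of any decomposition, so no decomposition can have width below 2. Hence tw(G) = 2 exactly.

2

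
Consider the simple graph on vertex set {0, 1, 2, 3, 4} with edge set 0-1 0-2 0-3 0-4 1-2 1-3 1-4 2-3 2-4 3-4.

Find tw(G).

4

A width-4 tree decomposition is:
Bags: B1 = {0, 1, 2, 3, 4}
Tree: (single bag)
With just one bag of size 5, the width is 5 − 1 = 4, so tw(G) ≤ 4. On the other hand G contains the 5-clique {0, 1, 2, 3, 4}. A clique must lie in a single bag of any decomposition, so no decomposition can have width below 4. The upper and lower bounds meet at 4, so that is the treewidth.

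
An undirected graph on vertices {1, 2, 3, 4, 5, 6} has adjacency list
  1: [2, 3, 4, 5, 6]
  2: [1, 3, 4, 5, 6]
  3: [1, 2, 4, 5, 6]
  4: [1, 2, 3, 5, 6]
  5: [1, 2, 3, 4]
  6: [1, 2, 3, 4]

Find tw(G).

A width-4 tree decomposition is:
Bags: B1 = {1, 2, 3, 4, 6}  B2 = {1, 2, 3, 4, 5}
Tree: B1–B2
The largest bag has 5 vertices, giving width 4; this decomposition certifies tw(G) ≤ 4. On the other hand G contains the 5-clique {1, 2, 3, 4, 5}. A clique must lie in a single bag of any decomposition, so no decomposition can have width below 4. Hence tw(G) = 4 exactly.

4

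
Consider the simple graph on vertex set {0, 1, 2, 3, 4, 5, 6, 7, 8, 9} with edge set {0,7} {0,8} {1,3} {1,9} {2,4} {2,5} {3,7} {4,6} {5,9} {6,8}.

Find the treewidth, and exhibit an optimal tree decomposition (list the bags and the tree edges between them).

Every bag has size at most 3, so the width is 3 − 1 = 2 and tw(G) ≤ 2. The edges 8–0–7–3–1–9–5–2–4–6–8 form a cycle, so G is not a tree and its treewidth is at least 2. Therefore the treewidth is 2.

Treewidth 2.
One such decomposition:
Bags: B1 = {0, 7, 8}  B2 = {3, 7, 8}  B3 = {1, 3, 8}  B4 = {1, 8, 9}  B5 = {5, 8, 9}  B6 = {2, 5, 8}  B7 = {2, 4, 8}  B8 = {4, 6, 8}
Tree: B1–B2, B2–B3, B3–B4, B4–B5, B5–B6, B6–B7, B7–B8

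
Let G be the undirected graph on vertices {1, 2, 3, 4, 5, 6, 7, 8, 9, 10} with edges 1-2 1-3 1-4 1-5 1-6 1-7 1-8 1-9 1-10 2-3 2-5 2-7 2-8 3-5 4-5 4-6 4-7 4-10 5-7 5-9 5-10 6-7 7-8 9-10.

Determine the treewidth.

3

A width-3 tree decomposition is:
Bags: B1 = {1, 4, 5, 7}  B2 = {1, 2, 5, 7}  B3 = {1, 4, 5, 10}  B4 = {1, 2, 3, 5}  B5 = {1, 4, 6, 7}  B6 = {1, 2, 7, 8}  B7 = {1, 5, 9, 10}
Tree: B1–B2, B1–B3, B2–B4, B1–B5, B2–B6, B3–B7
The largest bag has 4 vertices, giving width 3; this decomposition certifies tw(G) ≤ 3. On the other hand G contains the 4-clique {1, 2, 7, 8}. A clique must lie in a single bag of any decomposition, so no decomposition can have width below 3. Therefore the treewidth is 3.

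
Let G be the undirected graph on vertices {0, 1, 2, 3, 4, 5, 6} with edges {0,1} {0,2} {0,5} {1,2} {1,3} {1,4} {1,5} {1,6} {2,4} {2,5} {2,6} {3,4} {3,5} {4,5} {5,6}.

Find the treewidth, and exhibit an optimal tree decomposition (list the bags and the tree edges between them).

Each bag holds 4 vertices, so the decomposition has width 3, which upper-bounds the treewidth. For the lower bound, the 4 vertices {0, 1, 2, 5} are pairwise adjacent, and any tree decomposition puts a clique entirely inside one bag — forcing width ≥ 3. Therefore the treewidth is 3.

Treewidth 3.
One such decomposition:
Bags: B1 = {1, 3, 4, 5}  B2 = {1, 2, 4, 5}  B3 = {0, 1, 2, 5}  B4 = {1, 2, 5, 6}
Tree: B1–B2, B2–B3, B3–B4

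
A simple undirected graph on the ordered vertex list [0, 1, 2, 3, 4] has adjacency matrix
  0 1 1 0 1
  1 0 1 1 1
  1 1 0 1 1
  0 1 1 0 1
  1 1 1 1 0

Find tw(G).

A width-3 tree decomposition is:
Bags: B1 = {1, 2, 3, 4}  B2 = {0, 1, 2, 4}
Tree: B1–B2
Each bag holds 4 vertices, so the decomposition has width 3, which upper-bounds the treewidth. Conversely, {0, 1, 2, 4} is a clique of size 4, and the vertices of any clique must share a bag in every tree decomposition; so some bag has ≥ 4 vertices and tw(G) ≥ 3. Combining the bounds, tw(G) = 3.

3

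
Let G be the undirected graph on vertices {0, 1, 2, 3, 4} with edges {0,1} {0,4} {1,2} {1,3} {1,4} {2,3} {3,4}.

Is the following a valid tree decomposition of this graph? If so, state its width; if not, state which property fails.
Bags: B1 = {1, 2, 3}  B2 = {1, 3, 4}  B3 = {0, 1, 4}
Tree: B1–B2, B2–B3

Checking the three conditions: (i) the bags cover all of {0, 1, 2, 3, 4}; (ii) for each edge, some bag contains both endpoints; (iii) the bags containing any fixed vertex form a subtree. All hold, so the decomposition is valid with width 3 − 1 = 2.

Yes; width 2.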